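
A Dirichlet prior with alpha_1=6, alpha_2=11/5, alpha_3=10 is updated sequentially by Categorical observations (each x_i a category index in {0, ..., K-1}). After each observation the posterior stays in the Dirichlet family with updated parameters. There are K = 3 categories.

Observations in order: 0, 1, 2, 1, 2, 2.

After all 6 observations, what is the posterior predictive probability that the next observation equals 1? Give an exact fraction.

obs 1: x=0 → posterior Dirichlet(7, 11/5, 10)
obs 2: x=1 → posterior Dirichlet(7, 16/5, 10)
obs 3: x=2 → posterior Dirichlet(7, 16/5, 11)
obs 4: x=1 → posterior Dirichlet(7, 21/5, 11)
obs 5: x=2 → posterior Dirichlet(7, 21/5, 12)
obs 6: x=2 → posterior Dirichlet(7, 21/5, 13)

21/121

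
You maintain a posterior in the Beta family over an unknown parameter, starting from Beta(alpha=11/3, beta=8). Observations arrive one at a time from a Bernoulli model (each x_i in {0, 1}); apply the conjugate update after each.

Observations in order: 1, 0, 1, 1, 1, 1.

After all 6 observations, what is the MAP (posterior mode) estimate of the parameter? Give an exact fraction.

23/47

obs 1: x=1 → posterior Beta(14/3, 8)
obs 2: x=0 → posterior Beta(14/3, 9)
obs 3: x=1 → posterior Beta(17/3, 9)
obs 4: x=1 → posterior Beta(20/3, 9)
obs 5: x=1 → posterior Beta(23/3, 9)
obs 6: x=1 → posterior Beta(26/3, 9)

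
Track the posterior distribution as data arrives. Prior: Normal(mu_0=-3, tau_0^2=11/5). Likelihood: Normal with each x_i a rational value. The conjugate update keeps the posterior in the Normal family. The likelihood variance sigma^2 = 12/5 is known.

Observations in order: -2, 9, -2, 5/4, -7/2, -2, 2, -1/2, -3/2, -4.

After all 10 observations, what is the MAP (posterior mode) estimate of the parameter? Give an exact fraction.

obs 1: x=-2 → posterior Normal(-58/23, 132/115)
obs 2: x=9 → posterior Normal(41/34, 66/85)
obs 3: x=-2 → posterior Normal(19/45, 44/75)
obs 4: x=5/4 → posterior Normal(131/224, 33/70)
obs 5: x=-7/2 → posterior Normal(-23/268, 132/335)
obs 6: x=-2 → posterior Normal(-37/104, 22/65)
obs 7: x=2 → posterior Normal(-23/356, 132/445)
obs 8: x=-1/2 → posterior Normal(-9/80, 33/125)
obs 9: x=-3/2 → posterior Normal(-1/4, 44/185)
obs 10: x=-4 → posterior Normal(-287/488, 66/305)

-287/488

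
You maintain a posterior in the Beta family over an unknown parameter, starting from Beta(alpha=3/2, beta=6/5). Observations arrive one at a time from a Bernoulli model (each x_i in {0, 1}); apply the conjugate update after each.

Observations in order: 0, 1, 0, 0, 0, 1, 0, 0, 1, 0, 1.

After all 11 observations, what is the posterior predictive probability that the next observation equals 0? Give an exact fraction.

obs 1: x=0 → posterior Beta(3/2, 11/5)
obs 2: x=1 → posterior Beta(5/2, 11/5)
obs 3: x=0 → posterior Beta(5/2, 16/5)
obs 4: x=0 → posterior Beta(5/2, 21/5)
obs 5: x=0 → posterior Beta(5/2, 26/5)
obs 6: x=1 → posterior Beta(7/2, 26/5)
obs 7: x=0 → posterior Beta(7/2, 31/5)
obs 8: x=0 → posterior Beta(7/2, 36/5)
obs 9: x=1 → posterior Beta(9/2, 36/5)
obs 10: x=0 → posterior Beta(9/2, 41/5)
obs 11: x=1 → posterior Beta(11/2, 41/5)

82/137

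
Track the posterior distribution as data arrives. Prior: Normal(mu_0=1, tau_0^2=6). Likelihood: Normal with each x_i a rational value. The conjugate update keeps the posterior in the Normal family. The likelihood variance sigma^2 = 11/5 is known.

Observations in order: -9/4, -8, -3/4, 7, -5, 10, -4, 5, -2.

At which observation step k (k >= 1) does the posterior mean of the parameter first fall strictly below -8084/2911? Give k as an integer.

obs 1: x=-9/4 → posterior Normal(-113/82, 66/41)
obs 2: x=-8 → posterior Normal(-593/142, 66/71)
obs 3: x=-3/4 → posterior Normal(-319/101, 66/101)
obs 4: x=7 → posterior Normal(-109/131, 66/131)
obs 5: x=-5 → posterior Normal(-37/23, 66/161)
obs 6: x=10 → posterior Normal(41/191, 66/191)
obs 7: x=-4 → posterior Normal(-79/221, 66/221)
obs 8: x=5 → posterior Normal(71/251, 66/251)
obs 9: x=-2 → posterior Normal(11/281, 66/281)

k = 2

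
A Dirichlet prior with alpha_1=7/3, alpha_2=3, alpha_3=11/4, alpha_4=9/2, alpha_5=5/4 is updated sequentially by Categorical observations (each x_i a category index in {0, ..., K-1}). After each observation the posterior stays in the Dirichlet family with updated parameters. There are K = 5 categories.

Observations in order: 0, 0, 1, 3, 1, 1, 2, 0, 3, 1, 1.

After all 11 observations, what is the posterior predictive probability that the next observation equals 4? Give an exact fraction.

obs 1: x=0 → posterior Dirichlet(10/3, 3, 11/4, 9/2, 5/4)
obs 2: x=0 → posterior Dirichlet(13/3, 3, 11/4, 9/2, 5/4)
obs 3: x=1 → posterior Dirichlet(13/3, 4, 11/4, 9/2, 5/4)
obs 4: x=3 → posterior Dirichlet(13/3, 4, 11/4, 11/2, 5/4)
obs 5: x=1 → posterior Dirichlet(13/3, 5, 11/4, 11/2, 5/4)
obs 6: x=1 → posterior Dirichlet(13/3, 6, 11/4, 11/2, 5/4)
obs 7: x=2 → posterior Dirichlet(13/3, 6, 15/4, 11/2, 5/4)
obs 8: x=0 → posterior Dirichlet(16/3, 6, 15/4, 11/2, 5/4)
obs 9: x=3 → posterior Dirichlet(16/3, 6, 15/4, 13/2, 5/4)
obs 10: x=1 → posterior Dirichlet(16/3, 7, 15/4, 13/2, 5/4)
obs 11: x=1 → posterior Dirichlet(16/3, 8, 15/4, 13/2, 5/4)

15/298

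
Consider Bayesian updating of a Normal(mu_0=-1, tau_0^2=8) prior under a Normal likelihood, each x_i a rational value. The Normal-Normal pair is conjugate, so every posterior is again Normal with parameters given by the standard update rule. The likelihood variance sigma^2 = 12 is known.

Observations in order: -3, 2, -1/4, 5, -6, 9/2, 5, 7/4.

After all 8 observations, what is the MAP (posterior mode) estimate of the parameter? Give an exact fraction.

15/19

obs 1: x=-3 → posterior Normal(-9/5, 24/5)
obs 2: x=2 → posterior Normal(-5/7, 24/7)
obs 3: x=-1/4 → posterior Normal(-11/18, 8/3)
obs 4: x=5 → posterior Normal(9/22, 24/11)
obs 5: x=-6 → posterior Normal(-15/26, 24/13)
obs 6: x=9/2 → posterior Normal(1/10, 8/5)
obs 7: x=5 → posterior Normal(23/34, 24/17)
obs 8: x=7/4 → posterior Normal(15/19, 24/19)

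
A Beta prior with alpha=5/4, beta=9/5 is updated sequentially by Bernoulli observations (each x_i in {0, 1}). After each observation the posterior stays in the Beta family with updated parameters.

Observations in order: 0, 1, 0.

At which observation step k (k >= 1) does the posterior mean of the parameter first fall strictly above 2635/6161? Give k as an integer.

k = 2

obs 1: x=0 → posterior Beta(5/4, 14/5)
obs 2: x=1 → posterior Beta(9/4, 14/5)
obs 3: x=0 → posterior Beta(9/4, 19/5)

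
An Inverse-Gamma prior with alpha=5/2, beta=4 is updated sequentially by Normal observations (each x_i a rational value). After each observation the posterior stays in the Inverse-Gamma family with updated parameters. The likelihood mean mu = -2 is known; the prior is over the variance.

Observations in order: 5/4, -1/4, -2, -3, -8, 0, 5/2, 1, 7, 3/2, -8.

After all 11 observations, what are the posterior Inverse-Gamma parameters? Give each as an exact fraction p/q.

alpha=8, beta=1769/16

obs 1: x=5/4 → posterior Inverse-Gamma(3, 297/32)
obs 2: x=-1/4 → posterior Inverse-Gamma(7/2, 173/16)
obs 3: x=-2 → posterior Inverse-Gamma(4, 173/16)
obs 4: x=-3 → posterior Inverse-Gamma(9/2, 181/16)
obs 5: x=-8 → posterior Inverse-Gamma(5, 469/16)
obs 6: x=0 → posterior Inverse-Gamma(11/2, 501/16)
obs 7: x=5/2 → posterior Inverse-Gamma(6, 663/16)
obs 8: x=1 → posterior Inverse-Gamma(13/2, 735/16)
obs 9: x=7 → posterior Inverse-Gamma(7, 1383/16)
obs 10: x=3/2 → posterior Inverse-Gamma(15/2, 1481/16)
obs 11: x=-8 → posterior Inverse-Gamma(8, 1769/16)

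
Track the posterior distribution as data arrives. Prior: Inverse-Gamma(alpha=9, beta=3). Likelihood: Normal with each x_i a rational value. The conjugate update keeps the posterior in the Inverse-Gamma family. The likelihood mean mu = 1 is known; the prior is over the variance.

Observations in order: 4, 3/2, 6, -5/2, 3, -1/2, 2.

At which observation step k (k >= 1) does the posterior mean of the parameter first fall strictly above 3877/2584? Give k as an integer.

obs 1: x=4 → posterior Inverse-Gamma(19/2, 15/2)
obs 2: x=3/2 → posterior Inverse-Gamma(10, 61/8)
obs 3: x=6 → posterior Inverse-Gamma(21/2, 161/8)
obs 4: x=-5/2 → posterior Inverse-Gamma(11, 105/4)
obs 5: x=3 → posterior Inverse-Gamma(23/2, 113/4)
obs 6: x=-1/2 → posterior Inverse-Gamma(12, 235/8)
obs 7: x=2 → posterior Inverse-Gamma(25/2, 239/8)

k = 3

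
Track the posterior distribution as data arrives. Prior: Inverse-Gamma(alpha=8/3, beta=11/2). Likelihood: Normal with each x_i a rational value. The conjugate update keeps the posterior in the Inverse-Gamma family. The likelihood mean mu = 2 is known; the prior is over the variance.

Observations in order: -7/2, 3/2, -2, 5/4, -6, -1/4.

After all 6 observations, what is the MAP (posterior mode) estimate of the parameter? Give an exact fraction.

obs 1: x=-7/2 → posterior Inverse-Gamma(19/6, 165/8)
obs 2: x=3/2 → posterior Inverse-Gamma(11/3, 83/4)
obs 3: x=-2 → posterior Inverse-Gamma(25/6, 115/4)
obs 4: x=5/4 → posterior Inverse-Gamma(14/3, 929/32)
obs 5: x=-6 → posterior Inverse-Gamma(31/6, 1953/32)
obs 6: x=-1/4 → posterior Inverse-Gamma(17/3, 1017/16)

3051/320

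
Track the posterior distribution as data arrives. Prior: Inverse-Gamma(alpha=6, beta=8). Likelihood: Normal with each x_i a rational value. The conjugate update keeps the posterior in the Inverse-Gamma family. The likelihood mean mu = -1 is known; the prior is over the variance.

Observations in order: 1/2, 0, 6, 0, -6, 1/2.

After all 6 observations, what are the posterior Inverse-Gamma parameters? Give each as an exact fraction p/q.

alpha=9, beta=193/4

obs 1: x=1/2 → posterior Inverse-Gamma(13/2, 73/8)
obs 2: x=0 → posterior Inverse-Gamma(7, 77/8)
obs 3: x=6 → posterior Inverse-Gamma(15/2, 273/8)
obs 4: x=0 → posterior Inverse-Gamma(8, 277/8)
obs 5: x=-6 → posterior Inverse-Gamma(17/2, 377/8)
obs 6: x=1/2 → posterior Inverse-Gamma(9, 193/4)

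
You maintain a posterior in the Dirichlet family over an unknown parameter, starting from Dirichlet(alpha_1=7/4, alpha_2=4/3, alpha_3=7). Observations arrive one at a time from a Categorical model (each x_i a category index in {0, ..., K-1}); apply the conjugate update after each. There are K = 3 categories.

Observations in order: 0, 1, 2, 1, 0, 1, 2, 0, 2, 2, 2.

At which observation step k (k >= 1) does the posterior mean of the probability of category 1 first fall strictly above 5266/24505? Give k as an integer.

k = 4

obs 1: x=0 → posterior Dirichlet(11/4, 4/3, 7)
obs 2: x=1 → posterior Dirichlet(11/4, 7/3, 7)
obs 3: x=2 → posterior Dirichlet(11/4, 7/3, 8)
obs 4: x=1 → posterior Dirichlet(11/4, 10/3, 8)
obs 5: x=0 → posterior Dirichlet(15/4, 10/3, 8)
obs 6: x=1 → posterior Dirichlet(15/4, 13/3, 8)
obs 7: x=2 → posterior Dirichlet(15/4, 13/3, 9)
obs 8: x=0 → posterior Dirichlet(19/4, 13/3, 9)
obs 9: x=2 → posterior Dirichlet(19/4, 13/3, 10)
obs 10: x=2 → posterior Dirichlet(19/4, 13/3, 11)
obs 11: x=2 → posterior Dirichlet(19/4, 13/3, 12)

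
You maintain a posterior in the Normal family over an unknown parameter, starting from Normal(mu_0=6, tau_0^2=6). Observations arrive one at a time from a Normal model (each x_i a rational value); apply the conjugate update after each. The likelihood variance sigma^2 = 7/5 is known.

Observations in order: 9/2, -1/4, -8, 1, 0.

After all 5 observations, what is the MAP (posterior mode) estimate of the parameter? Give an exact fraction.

obs 1: x=9/2 → posterior Normal(177/37, 42/37)
obs 2: x=-1/4 → posterior Normal(339/134, 42/67)
obs 3: x=-8 → posterior Normal(-141/194, 42/97)
obs 4: x=1 → posterior Normal(-81/254, 42/127)
obs 5: x=0 → posterior Normal(-81/314, 42/157)

-81/314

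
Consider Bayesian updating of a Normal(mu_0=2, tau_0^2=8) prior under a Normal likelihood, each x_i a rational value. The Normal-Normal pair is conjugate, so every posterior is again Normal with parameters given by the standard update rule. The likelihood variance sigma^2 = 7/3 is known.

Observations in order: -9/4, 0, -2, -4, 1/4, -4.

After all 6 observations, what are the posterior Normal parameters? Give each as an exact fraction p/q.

mu_0=-274/151, tau_0^2=56/151

obs 1: x=-9/4 → posterior Normal(-40/31, 56/31)
obs 2: x=0 → posterior Normal(-8/11, 56/55)
obs 3: x=-2 → posterior Normal(-88/79, 56/79)
obs 4: x=-4 → posterior Normal(-184/103, 56/103)
obs 5: x=1/4 → posterior Normal(-178/127, 56/127)
obs 6: x=-4 → posterior Normal(-274/151, 56/151)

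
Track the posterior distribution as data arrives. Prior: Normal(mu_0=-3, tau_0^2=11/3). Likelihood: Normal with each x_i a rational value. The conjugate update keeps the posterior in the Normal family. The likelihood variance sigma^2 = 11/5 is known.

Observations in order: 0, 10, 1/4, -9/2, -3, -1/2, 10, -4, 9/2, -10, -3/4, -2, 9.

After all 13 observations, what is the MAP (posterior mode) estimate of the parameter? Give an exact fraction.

obs 1: x=0 → posterior Normal(-9/8, 11/8)
obs 2: x=10 → posterior Normal(41/13, 11/13)
obs 3: x=1/4 → posterior Normal(169/72, 11/18)
obs 4: x=-9/2 → posterior Normal(79/92, 11/23)
obs 5: x=-3 → posterior Normal(19/112, 11/28)
obs 6: x=-1/2 → posterior Normal(3/44, 1/3)
obs 7: x=10 → posterior Normal(11/8, 11/38)
obs 8: x=-4 → posterior Normal(3/4, 11/43)
obs 9: x=9/2 → posterior Normal(73/64, 11/48)
obs 10: x=-10 → posterior Normal(19/212, 11/53)
obs 11: x=-3/4 → posterior Normal(1/58, 11/58)
obs 12: x=-2 → posterior Normal(-1/7, 11/63)
obs 13: x=9 → posterior Normal(9/17, 11/68)

9/17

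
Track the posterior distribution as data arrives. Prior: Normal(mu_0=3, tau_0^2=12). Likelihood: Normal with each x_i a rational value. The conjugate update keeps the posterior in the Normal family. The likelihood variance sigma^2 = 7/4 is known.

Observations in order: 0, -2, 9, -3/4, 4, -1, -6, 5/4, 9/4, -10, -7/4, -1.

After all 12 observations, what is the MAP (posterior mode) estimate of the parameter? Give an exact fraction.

obs 1: x=0 → posterior Normal(21/55, 84/55)
obs 2: x=-2 → posterior Normal(-75/103, 84/103)
obs 3: x=9 → posterior Normal(357/151, 84/151)
obs 4: x=-3/4 → posterior Normal(321/199, 84/199)
obs 5: x=4 → posterior Normal(27/13, 84/247)
obs 6: x=-1 → posterior Normal(93/59, 84/295)
obs 7: x=-6 → posterior Normal(177/343, 12/49)
obs 8: x=5/4 → posterior Normal(237/391, 84/391)
obs 9: x=9/4 → posterior Normal(345/439, 84/439)
obs 10: x=-10 → posterior Normal(-135/487, 84/487)
obs 11: x=-7/4 → posterior Normal(-219/535, 84/535)
obs 12: x=-1 → posterior Normal(-267/583, 84/583)

-267/583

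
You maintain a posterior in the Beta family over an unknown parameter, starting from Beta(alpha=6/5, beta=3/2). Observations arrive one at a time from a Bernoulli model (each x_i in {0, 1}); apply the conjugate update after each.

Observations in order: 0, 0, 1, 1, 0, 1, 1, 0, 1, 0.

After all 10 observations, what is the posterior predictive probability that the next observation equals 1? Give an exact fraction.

obs 1: x=0 → posterior Beta(6/5, 5/2)
obs 2: x=0 → posterior Beta(6/5, 7/2)
obs 3: x=1 → posterior Beta(11/5, 7/2)
obs 4: x=1 → posterior Beta(16/5, 7/2)
obs 5: x=0 → posterior Beta(16/5, 9/2)
obs 6: x=1 → posterior Beta(21/5, 9/2)
obs 7: x=1 → posterior Beta(26/5, 9/2)
obs 8: x=0 → posterior Beta(26/5, 11/2)
obs 9: x=1 → posterior Beta(31/5, 11/2)
obs 10: x=0 → posterior Beta(31/5, 13/2)

62/127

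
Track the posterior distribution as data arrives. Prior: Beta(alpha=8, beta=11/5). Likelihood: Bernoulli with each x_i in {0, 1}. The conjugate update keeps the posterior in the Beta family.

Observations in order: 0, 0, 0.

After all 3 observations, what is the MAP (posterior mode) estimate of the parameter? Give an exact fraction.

5/8

obs 1: x=0 → posterior Beta(8, 16/5)
obs 2: x=0 → posterior Beta(8, 21/5)
obs 3: x=0 → posterior Beta(8, 26/5)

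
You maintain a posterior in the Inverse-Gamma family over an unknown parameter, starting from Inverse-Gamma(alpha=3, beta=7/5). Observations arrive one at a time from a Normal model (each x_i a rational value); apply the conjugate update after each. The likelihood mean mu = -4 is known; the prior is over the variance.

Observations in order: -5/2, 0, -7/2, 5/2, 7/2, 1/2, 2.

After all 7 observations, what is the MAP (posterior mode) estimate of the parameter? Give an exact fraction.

obs 1: x=-5/2 → posterior Inverse-Gamma(7/2, 101/40)
obs 2: x=0 → posterior Inverse-Gamma(4, 421/40)
obs 3: x=-7/2 → posterior Inverse-Gamma(9/2, 213/20)
obs 4: x=5/2 → posterior Inverse-Gamma(5, 1271/40)
obs 5: x=7/2 → posterior Inverse-Gamma(11/2, 599/10)
obs 6: x=1/2 → posterior Inverse-Gamma(6, 2801/40)
obs 7: x=2 → posterior Inverse-Gamma(13/2, 3521/40)

3521/300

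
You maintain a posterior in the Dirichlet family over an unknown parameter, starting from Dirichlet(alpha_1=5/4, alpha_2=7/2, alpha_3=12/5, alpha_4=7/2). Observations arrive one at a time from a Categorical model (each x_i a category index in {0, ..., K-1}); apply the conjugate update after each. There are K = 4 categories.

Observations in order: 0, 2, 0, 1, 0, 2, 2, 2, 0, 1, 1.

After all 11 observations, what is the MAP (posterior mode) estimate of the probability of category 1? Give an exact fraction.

110/353

obs 1: x=0 → posterior Dirichlet(9/4, 7/2, 12/5, 7/2)
obs 2: x=2 → posterior Dirichlet(9/4, 7/2, 17/5, 7/2)
obs 3: x=0 → posterior Dirichlet(13/4, 7/2, 17/5, 7/2)
obs 4: x=1 → posterior Dirichlet(13/4, 9/2, 17/5, 7/2)
obs 5: x=0 → posterior Dirichlet(17/4, 9/2, 17/5, 7/2)
obs 6: x=2 → posterior Dirichlet(17/4, 9/2, 22/5, 7/2)
obs 7: x=2 → posterior Dirichlet(17/4, 9/2, 27/5, 7/2)
obs 8: x=2 → posterior Dirichlet(17/4, 9/2, 32/5, 7/2)
obs 9: x=0 → posterior Dirichlet(21/4, 9/2, 32/5, 7/2)
obs 10: x=1 → posterior Dirichlet(21/4, 11/2, 32/5, 7/2)
obs 11: x=1 → posterior Dirichlet(21/4, 13/2, 32/5, 7/2)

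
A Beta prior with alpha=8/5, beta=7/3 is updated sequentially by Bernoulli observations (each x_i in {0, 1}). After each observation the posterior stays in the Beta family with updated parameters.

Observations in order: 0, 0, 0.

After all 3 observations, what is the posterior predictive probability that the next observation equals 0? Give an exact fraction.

10/13

obs 1: x=0 → posterior Beta(8/5, 10/3)
obs 2: x=0 → posterior Beta(8/5, 13/3)
obs 3: x=0 → posterior Beta(8/5, 16/3)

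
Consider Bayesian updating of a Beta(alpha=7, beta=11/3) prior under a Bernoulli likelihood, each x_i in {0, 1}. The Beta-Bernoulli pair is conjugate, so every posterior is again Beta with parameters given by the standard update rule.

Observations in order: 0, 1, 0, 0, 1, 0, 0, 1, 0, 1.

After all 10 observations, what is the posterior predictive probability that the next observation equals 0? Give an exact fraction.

29/62

obs 1: x=0 → posterior Beta(7, 14/3)
obs 2: x=1 → posterior Beta(8, 14/3)
obs 3: x=0 → posterior Beta(8, 17/3)
obs 4: x=0 → posterior Beta(8, 20/3)
obs 5: x=1 → posterior Beta(9, 20/3)
obs 6: x=0 → posterior Beta(9, 23/3)
obs 7: x=0 → posterior Beta(9, 26/3)
obs 8: x=1 → posterior Beta(10, 26/3)
obs 9: x=0 → posterior Beta(10, 29/3)
obs 10: x=1 → posterior Beta(11, 29/3)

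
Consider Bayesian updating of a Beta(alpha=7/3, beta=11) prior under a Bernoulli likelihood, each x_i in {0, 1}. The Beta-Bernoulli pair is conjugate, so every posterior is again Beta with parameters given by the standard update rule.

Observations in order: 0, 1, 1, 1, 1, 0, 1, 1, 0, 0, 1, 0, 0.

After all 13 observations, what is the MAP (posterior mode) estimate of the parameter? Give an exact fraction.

obs 1: x=0 → posterior Beta(7/3, 12)
obs 2: x=1 → posterior Beta(10/3, 12)
obs 3: x=1 → posterior Beta(13/3, 12)
obs 4: x=1 → posterior Beta(16/3, 12)
obs 5: x=1 → posterior Beta(19/3, 12)
obs 6: x=0 → posterior Beta(19/3, 13)
obs 7: x=1 → posterior Beta(22/3, 13)
obs 8: x=1 → posterior Beta(25/3, 13)
obs 9: x=0 → posterior Beta(25/3, 14)
obs 10: x=0 → posterior Beta(25/3, 15)
obs 11: x=1 → posterior Beta(28/3, 15)
obs 12: x=0 → posterior Beta(28/3, 16)
obs 13: x=0 → posterior Beta(28/3, 17)

25/73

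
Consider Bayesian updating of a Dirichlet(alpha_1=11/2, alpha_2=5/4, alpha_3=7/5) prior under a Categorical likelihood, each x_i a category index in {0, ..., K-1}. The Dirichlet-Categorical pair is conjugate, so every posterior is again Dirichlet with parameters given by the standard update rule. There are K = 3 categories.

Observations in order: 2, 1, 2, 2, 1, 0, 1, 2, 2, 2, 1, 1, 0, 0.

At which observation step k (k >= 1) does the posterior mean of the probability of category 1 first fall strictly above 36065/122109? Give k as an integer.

k = 12

obs 1: x=2 → posterior Dirichlet(11/2, 5/4, 12/5)
obs 2: x=1 → posterior Dirichlet(11/2, 9/4, 12/5)
obs 3: x=2 → posterior Dirichlet(11/2, 9/4, 17/5)
obs 4: x=2 → posterior Dirichlet(11/2, 9/4, 22/5)
obs 5: x=1 → posterior Dirichlet(11/2, 13/4, 22/5)
obs 6: x=0 → posterior Dirichlet(13/2, 13/4, 22/5)
obs 7: x=1 → posterior Dirichlet(13/2, 17/4, 22/5)
obs 8: x=2 → posterior Dirichlet(13/2, 17/4, 27/5)
obs 9: x=2 → posterior Dirichlet(13/2, 17/4, 32/5)
obs 10: x=2 → posterior Dirichlet(13/2, 17/4, 37/5)
obs 11: x=1 → posterior Dirichlet(13/2, 21/4, 37/5)
obs 12: x=1 → posterior Dirichlet(13/2, 25/4, 37/5)
obs 13: x=0 → posterior Dirichlet(15/2, 25/4, 37/5)
obs 14: x=0 → posterior Dirichlet(17/2, 25/4, 37/5)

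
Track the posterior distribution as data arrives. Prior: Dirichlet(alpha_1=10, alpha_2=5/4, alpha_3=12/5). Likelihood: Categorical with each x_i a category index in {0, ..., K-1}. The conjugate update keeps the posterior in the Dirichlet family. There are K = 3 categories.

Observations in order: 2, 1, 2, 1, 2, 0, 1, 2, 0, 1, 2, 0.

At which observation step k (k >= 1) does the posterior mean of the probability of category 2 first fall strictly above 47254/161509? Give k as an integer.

obs 1: x=2 → posterior Dirichlet(10, 5/4, 17/5)
obs 2: x=1 → posterior Dirichlet(10, 9/4, 17/5)
obs 3: x=2 → posterior Dirichlet(10, 9/4, 22/5)
obs 4: x=1 → posterior Dirichlet(10, 13/4, 22/5)
obs 5: x=2 → posterior Dirichlet(10, 13/4, 27/5)
obs 6: x=0 → posterior Dirichlet(11, 13/4, 27/5)
obs 7: x=1 → posterior Dirichlet(11, 17/4, 27/5)
obs 8: x=2 → posterior Dirichlet(11, 17/4, 32/5)
obs 9: x=0 → posterior Dirichlet(12, 17/4, 32/5)
obs 10: x=1 → posterior Dirichlet(12, 21/4, 32/5)
obs 11: x=2 → posterior Dirichlet(12, 21/4, 37/5)
obs 12: x=0 → posterior Dirichlet(13, 21/4, 37/5)

k = 8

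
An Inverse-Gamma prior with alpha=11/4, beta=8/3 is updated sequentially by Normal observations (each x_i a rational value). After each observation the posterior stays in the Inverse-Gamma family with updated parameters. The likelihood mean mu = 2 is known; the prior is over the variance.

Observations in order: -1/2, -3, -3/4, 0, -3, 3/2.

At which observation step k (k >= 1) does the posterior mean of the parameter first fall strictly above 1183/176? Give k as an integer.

k = 3

obs 1: x=-1/2 → posterior Inverse-Gamma(13/4, 139/24)
obs 2: x=-3 → posterior Inverse-Gamma(15/4, 439/24)
obs 3: x=-3/4 → posterior Inverse-Gamma(17/4, 2119/96)
obs 4: x=0 → posterior Inverse-Gamma(19/4, 2311/96)
obs 5: x=-3 → posterior Inverse-Gamma(21/4, 3511/96)
obs 6: x=3/2 → posterior Inverse-Gamma(23/4, 3523/96)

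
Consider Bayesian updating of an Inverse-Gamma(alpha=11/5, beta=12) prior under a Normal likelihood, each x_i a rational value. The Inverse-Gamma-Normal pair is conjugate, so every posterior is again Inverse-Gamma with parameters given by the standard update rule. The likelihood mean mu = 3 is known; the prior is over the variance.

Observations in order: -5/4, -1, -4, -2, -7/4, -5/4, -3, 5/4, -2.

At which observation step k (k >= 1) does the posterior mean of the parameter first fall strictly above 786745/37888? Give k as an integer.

obs 1: x=-5/4 → posterior Inverse-Gamma(27/10, 673/32)
obs 2: x=-1 → posterior Inverse-Gamma(16/5, 929/32)
obs 3: x=-4 → posterior Inverse-Gamma(37/10, 1713/32)
obs 4: x=-2 → posterior Inverse-Gamma(21/5, 2113/32)
obs 5: x=-7/4 → posterior Inverse-Gamma(47/10, 1237/16)
obs 6: x=-5/4 → posterior Inverse-Gamma(26/5, 2763/32)
obs 7: x=-3 → posterior Inverse-Gamma(57/10, 3339/32)
obs 8: x=5/4 → posterior Inverse-Gamma(31/5, 847/8)
obs 9: x=-2 → posterior Inverse-Gamma(67/10, 947/8)

k = 5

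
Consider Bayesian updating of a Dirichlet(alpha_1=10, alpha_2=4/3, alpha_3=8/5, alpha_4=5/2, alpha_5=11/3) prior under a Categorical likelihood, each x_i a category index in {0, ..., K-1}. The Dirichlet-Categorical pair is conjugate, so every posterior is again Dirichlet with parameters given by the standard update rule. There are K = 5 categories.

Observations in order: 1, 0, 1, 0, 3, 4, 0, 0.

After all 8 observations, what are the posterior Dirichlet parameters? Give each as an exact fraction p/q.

obs 1: x=1 → posterior Dirichlet(10, 7/3, 8/5, 5/2, 11/3)
obs 2: x=0 → posterior Dirichlet(11, 7/3, 8/5, 5/2, 11/3)
obs 3: x=1 → posterior Dirichlet(11, 10/3, 8/5, 5/2, 11/3)
obs 4: x=0 → posterior Dirichlet(12, 10/3, 8/5, 5/2, 11/3)
obs 5: x=3 → posterior Dirichlet(12, 10/3, 8/5, 7/2, 11/3)
obs 6: x=4 → posterior Dirichlet(12, 10/3, 8/5, 7/2, 14/3)
obs 7: x=0 → posterior Dirichlet(13, 10/3, 8/5, 7/2, 14/3)
obs 8: x=0 → posterior Dirichlet(14, 10/3, 8/5, 7/2, 14/3)

alpha_1=14, alpha_2=10/3, alpha_3=8/5, alpha_4=7/2, alpha_5=14/3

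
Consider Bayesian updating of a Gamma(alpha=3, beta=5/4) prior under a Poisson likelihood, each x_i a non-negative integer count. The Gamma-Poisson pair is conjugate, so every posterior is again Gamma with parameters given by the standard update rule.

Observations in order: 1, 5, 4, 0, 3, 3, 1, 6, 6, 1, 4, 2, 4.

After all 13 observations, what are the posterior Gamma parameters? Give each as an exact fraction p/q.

alpha=43, beta=57/4

obs 1: x=1 → posterior Gamma(4, 9/4)
obs 2: x=5 → posterior Gamma(9, 13/4)
obs 3: x=4 → posterior Gamma(13, 17/4)
obs 4: x=0 → posterior Gamma(13, 21/4)
obs 5: x=3 → posterior Gamma(16, 25/4)
obs 6: x=3 → posterior Gamma(19, 29/4)
obs 7: x=1 → posterior Gamma(20, 33/4)
obs 8: x=6 → posterior Gamma(26, 37/4)
obs 9: x=6 → posterior Gamma(32, 41/4)
obs 10: x=1 → posterior Gamma(33, 45/4)
obs 11: x=4 → posterior Gamma(37, 49/4)
obs 12: x=2 → posterior Gamma(39, 53/4)
obs 13: x=4 → posterior Gamma(43, 57/4)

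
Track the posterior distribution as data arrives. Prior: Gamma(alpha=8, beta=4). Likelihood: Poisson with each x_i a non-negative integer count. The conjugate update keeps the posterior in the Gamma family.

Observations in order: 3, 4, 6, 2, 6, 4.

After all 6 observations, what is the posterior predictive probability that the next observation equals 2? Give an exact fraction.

obs 1: x=3 → posterior Gamma(11, 5)
obs 2: x=4 → posterior Gamma(15, 6)
obs 3: x=6 → posterior Gamma(21, 7)
obs 4: x=2 → posterior Gamma(23, 8)
obs 5: x=6 → posterior Gamma(29, 9)
obs 6: x=4 → posterior Gamma(33, 10)

51000000000000000000000000000000000/255476698618765889551019445759400441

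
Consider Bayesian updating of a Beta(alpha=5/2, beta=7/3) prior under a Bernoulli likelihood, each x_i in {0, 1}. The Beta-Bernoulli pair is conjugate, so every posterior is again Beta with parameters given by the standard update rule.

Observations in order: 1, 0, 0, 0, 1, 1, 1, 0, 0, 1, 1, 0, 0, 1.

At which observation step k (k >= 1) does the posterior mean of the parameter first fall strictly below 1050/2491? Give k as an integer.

obs 1: x=1 → posterior Beta(7/2, 7/3)
obs 2: x=0 → posterior Beta(7/2, 10/3)
obs 3: x=0 → posterior Beta(7/2, 13/3)
obs 4: x=0 → posterior Beta(7/2, 16/3)
obs 5: x=1 → posterior Beta(9/2, 16/3)
obs 6: x=1 → posterior Beta(11/2, 16/3)
obs 7: x=1 → posterior Beta(13/2, 16/3)
obs 8: x=0 → posterior Beta(13/2, 19/3)
obs 9: x=0 → posterior Beta(13/2, 22/3)
obs 10: x=1 → posterior Beta(15/2, 22/3)
obs 11: x=1 → posterior Beta(17/2, 22/3)
obs 12: x=0 → posterior Beta(17/2, 25/3)
obs 13: x=0 → posterior Beta(17/2, 28/3)
obs 14: x=1 → posterior Beta(19/2, 28/3)

k = 4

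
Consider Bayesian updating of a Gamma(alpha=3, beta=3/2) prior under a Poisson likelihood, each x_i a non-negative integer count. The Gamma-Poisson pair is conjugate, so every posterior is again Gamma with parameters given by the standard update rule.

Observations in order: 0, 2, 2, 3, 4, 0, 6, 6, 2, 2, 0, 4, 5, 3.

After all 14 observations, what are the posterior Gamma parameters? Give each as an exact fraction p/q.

alpha=42, beta=31/2

obs 1: x=0 → posterior Gamma(3, 5/2)
obs 2: x=2 → posterior Gamma(5, 7/2)
obs 3: x=2 → posterior Gamma(7, 9/2)
obs 4: x=3 → posterior Gamma(10, 11/2)
obs 5: x=4 → posterior Gamma(14, 13/2)
obs 6: x=0 → posterior Gamma(14, 15/2)
obs 7: x=6 → posterior Gamma(20, 17/2)
obs 8: x=6 → posterior Gamma(26, 19/2)
obs 9: x=2 → posterior Gamma(28, 21/2)
obs 10: x=2 → posterior Gamma(30, 23/2)
obs 11: x=0 → posterior Gamma(30, 25/2)
obs 12: x=4 → posterior Gamma(34, 27/2)
obs 13: x=5 → posterior Gamma(39, 29/2)
obs 14: x=3 → posterior Gamma(42, 31/2)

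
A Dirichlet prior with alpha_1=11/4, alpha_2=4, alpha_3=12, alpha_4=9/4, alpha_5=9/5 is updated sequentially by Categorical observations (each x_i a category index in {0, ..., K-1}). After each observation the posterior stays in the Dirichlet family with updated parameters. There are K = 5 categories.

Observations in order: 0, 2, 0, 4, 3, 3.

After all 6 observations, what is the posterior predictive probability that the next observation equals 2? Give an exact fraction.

obs 1: x=0 → posterior Dirichlet(15/4, 4, 12, 9/4, 9/5)
obs 2: x=2 → posterior Dirichlet(15/4, 4, 13, 9/4, 9/5)
obs 3: x=0 → posterior Dirichlet(19/4, 4, 13, 9/4, 9/5)
obs 4: x=4 → posterior Dirichlet(19/4, 4, 13, 9/4, 14/5)
obs 5: x=3 → posterior Dirichlet(19/4, 4, 13, 13/4, 14/5)
obs 6: x=3 → posterior Dirichlet(19/4, 4, 13, 17/4, 14/5)

65/144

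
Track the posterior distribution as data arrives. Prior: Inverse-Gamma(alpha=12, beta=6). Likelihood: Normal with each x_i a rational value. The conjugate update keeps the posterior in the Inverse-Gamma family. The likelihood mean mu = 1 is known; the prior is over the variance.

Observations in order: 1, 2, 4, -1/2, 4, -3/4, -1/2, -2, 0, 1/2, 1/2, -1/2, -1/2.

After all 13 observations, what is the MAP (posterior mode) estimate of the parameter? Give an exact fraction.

857/624

obs 1: x=1 → posterior Inverse-Gamma(25/2, 6)
obs 2: x=2 → posterior Inverse-Gamma(13, 13/2)
obs 3: x=4 → posterior Inverse-Gamma(27/2, 11)
obs 4: x=-1/2 → posterior Inverse-Gamma(14, 97/8)
obs 5: x=4 → posterior Inverse-Gamma(29/2, 133/8)
obs 6: x=-3/4 → posterior Inverse-Gamma(15, 581/32)
obs 7: x=-1/2 → posterior Inverse-Gamma(31/2, 617/32)
obs 8: x=-2 → posterior Inverse-Gamma(16, 761/32)
obs 9: x=0 → posterior Inverse-Gamma(33/2, 777/32)
obs 10: x=1/2 → posterior Inverse-Gamma(17, 781/32)
obs 11: x=1/2 → posterior Inverse-Gamma(35/2, 785/32)
obs 12: x=-1/2 → posterior Inverse-Gamma(18, 821/32)
obs 13: x=-1/2 → posterior Inverse-Gamma(37/2, 857/32)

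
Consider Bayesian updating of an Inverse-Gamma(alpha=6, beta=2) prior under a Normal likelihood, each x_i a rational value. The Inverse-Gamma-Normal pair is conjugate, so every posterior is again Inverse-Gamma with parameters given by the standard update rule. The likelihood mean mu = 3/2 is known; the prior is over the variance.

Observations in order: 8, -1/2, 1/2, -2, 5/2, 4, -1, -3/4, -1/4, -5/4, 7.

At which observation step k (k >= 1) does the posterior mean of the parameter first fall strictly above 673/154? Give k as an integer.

obs 1: x=8 → posterior Inverse-Gamma(13/2, 185/8)
obs 2: x=-1/2 → posterior Inverse-Gamma(7, 201/8)
obs 3: x=1/2 → posterior Inverse-Gamma(15/2, 205/8)
obs 4: x=-2 → posterior Inverse-Gamma(8, 127/4)
obs 5: x=5/2 → posterior Inverse-Gamma(17/2, 129/4)
obs 6: x=4 → posterior Inverse-Gamma(9, 283/8)
obs 7: x=-1 → posterior Inverse-Gamma(19/2, 77/2)
obs 8: x=-3/4 → posterior Inverse-Gamma(10, 1313/32)
obs 9: x=-1/4 → posterior Inverse-Gamma(21/2, 681/16)
obs 10: x=-5/4 → posterior Inverse-Gamma(11, 1483/32)
obs 11: x=7 → posterior Inverse-Gamma(23/2, 1967/32)

k = 4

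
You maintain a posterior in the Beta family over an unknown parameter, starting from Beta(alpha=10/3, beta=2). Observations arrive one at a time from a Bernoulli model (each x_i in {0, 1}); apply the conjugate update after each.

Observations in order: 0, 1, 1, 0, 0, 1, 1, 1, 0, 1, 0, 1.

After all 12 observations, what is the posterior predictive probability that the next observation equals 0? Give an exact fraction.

obs 1: x=0 → posterior Beta(10/3, 3)
obs 2: x=1 → posterior Beta(13/3, 3)
obs 3: x=1 → posterior Beta(16/3, 3)
obs 4: x=0 → posterior Beta(16/3, 4)
obs 5: x=0 → posterior Beta(16/3, 5)
obs 6: x=1 → posterior Beta(19/3, 5)
obs 7: x=1 → posterior Beta(22/3, 5)
obs 8: x=1 → posterior Beta(25/3, 5)
obs 9: x=0 → posterior Beta(25/3, 6)
obs 10: x=1 → posterior Beta(28/3, 6)
obs 11: x=0 → posterior Beta(28/3, 7)
obs 12: x=1 → posterior Beta(31/3, 7)

21/52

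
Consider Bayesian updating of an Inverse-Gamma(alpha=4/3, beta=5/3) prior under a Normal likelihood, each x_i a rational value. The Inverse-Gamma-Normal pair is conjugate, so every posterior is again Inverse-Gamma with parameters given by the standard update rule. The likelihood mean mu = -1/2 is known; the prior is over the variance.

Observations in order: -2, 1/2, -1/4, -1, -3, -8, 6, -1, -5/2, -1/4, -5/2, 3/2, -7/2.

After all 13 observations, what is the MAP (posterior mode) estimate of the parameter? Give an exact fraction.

obs 1: x=-2 → posterior Inverse-Gamma(11/6, 67/24)
obs 2: x=1/2 → posterior Inverse-Gamma(7/3, 79/24)
obs 3: x=-1/4 → posterior Inverse-Gamma(17/6, 319/96)
obs 4: x=-1 → posterior Inverse-Gamma(10/3, 331/96)
obs 5: x=-3 → posterior Inverse-Gamma(23/6, 631/96)
obs 6: x=-8 → posterior Inverse-Gamma(13/3, 3331/96)
obs 7: x=6 → posterior Inverse-Gamma(29/6, 5359/96)
obs 8: x=-1 → posterior Inverse-Gamma(16/3, 5371/96)
obs 9: x=-5/2 → posterior Inverse-Gamma(35/6, 5563/96)
obs 10: x=-1/4 → posterior Inverse-Gamma(19/3, 2783/48)
obs 11: x=-5/2 → posterior Inverse-Gamma(41/6, 2879/48)
obs 12: x=3/2 → posterior Inverse-Gamma(22/3, 2975/48)
obs 13: x=-7/2 → posterior Inverse-Gamma(47/6, 3191/48)

3191/424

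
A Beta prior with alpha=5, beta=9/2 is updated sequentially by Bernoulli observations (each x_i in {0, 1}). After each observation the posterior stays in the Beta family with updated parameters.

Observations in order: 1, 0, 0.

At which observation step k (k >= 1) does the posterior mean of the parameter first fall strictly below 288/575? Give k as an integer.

k = 3

obs 1: x=1 → posterior Beta(6, 9/2)
obs 2: x=0 → posterior Beta(6, 11/2)
obs 3: x=0 → posterior Beta(6, 13/2)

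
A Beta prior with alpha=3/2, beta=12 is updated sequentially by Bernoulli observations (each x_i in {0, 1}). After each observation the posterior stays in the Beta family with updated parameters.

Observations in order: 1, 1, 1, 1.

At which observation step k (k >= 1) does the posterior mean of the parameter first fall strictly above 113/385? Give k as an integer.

k = 4

obs 1: x=1 → posterior Beta(5/2, 12)
obs 2: x=1 → posterior Beta(7/2, 12)
obs 3: x=1 → posterior Beta(9/2, 12)
obs 4: x=1 → posterior Beta(11/2, 12)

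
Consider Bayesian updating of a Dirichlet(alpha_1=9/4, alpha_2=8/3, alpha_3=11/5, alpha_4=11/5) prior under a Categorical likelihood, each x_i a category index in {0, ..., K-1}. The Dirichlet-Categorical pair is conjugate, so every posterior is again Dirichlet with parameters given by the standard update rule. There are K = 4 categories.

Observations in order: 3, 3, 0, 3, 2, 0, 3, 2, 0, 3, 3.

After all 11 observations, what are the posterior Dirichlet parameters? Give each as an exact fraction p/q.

obs 1: x=3 → posterior Dirichlet(9/4, 8/3, 11/5, 16/5)
obs 2: x=3 → posterior Dirichlet(9/4, 8/3, 11/5, 21/5)
obs 3: x=0 → posterior Dirichlet(13/4, 8/3, 11/5, 21/5)
obs 4: x=3 → posterior Dirichlet(13/4, 8/3, 11/5, 26/5)
obs 5: x=2 → posterior Dirichlet(13/4, 8/3, 16/5, 26/5)
obs 6: x=0 → posterior Dirichlet(17/4, 8/3, 16/5, 26/5)
obs 7: x=3 → posterior Dirichlet(17/4, 8/3, 16/5, 31/5)
obs 8: x=2 → posterior Dirichlet(17/4, 8/3, 21/5, 31/5)
obs 9: x=0 → posterior Dirichlet(21/4, 8/3, 21/5, 31/5)
obs 10: x=3 → posterior Dirichlet(21/4, 8/3, 21/5, 36/5)
obs 11: x=3 → posterior Dirichlet(21/4, 8/3, 21/5, 41/5)

alpha_1=21/4, alpha_2=8/3, alpha_3=21/5, alpha_4=41/5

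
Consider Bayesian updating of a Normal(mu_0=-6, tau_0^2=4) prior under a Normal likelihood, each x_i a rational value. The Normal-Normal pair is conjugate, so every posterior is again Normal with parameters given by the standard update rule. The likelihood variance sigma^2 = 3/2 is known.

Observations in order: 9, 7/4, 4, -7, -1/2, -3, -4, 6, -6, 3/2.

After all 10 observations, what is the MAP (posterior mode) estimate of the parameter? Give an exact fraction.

obs 1: x=9 → posterior Normal(54/11, 12/11)
obs 2: x=7/4 → posterior Normal(68/19, 12/19)
obs 3: x=4 → posterior Normal(100/27, 4/9)
obs 4: x=-7 → posterior Normal(44/35, 12/35)
obs 5: x=-1/2 → posterior Normal(40/43, 12/43)
obs 6: x=-3 → posterior Normal(16/51, 4/17)
obs 7: x=-4 → posterior Normal(-16/59, 12/59)
obs 8: x=6 → posterior Normal(32/67, 12/67)
obs 9: x=-6 → posterior Normal(-16/75, 4/25)
obs 10: x=3/2 → posterior Normal(-4/83, 12/83)

-4/83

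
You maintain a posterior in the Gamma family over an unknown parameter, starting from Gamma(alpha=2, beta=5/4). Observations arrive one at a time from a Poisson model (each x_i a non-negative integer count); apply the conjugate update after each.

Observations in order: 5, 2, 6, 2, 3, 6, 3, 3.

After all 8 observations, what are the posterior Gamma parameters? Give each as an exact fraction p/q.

alpha=32, beta=37/4

obs 1: x=5 → posterior Gamma(7, 9/4)
obs 2: x=2 → posterior Gamma(9, 13/4)
obs 3: x=6 → posterior Gamma(15, 17/4)
obs 4: x=2 → posterior Gamma(17, 21/4)
obs 5: x=3 → posterior Gamma(20, 25/4)
obs 6: x=6 → posterior Gamma(26, 29/4)
obs 7: x=3 → posterior Gamma(29, 33/4)
obs 8: x=3 → posterior Gamma(32, 37/4)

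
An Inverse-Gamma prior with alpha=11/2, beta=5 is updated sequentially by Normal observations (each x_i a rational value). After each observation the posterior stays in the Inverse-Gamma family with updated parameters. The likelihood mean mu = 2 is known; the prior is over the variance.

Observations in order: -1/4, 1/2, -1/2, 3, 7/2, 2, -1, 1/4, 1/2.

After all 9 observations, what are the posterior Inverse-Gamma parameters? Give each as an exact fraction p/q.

alpha=10, beta=329/16

obs 1: x=-1/4 → posterior Inverse-Gamma(6, 241/32)
obs 2: x=1/2 → posterior Inverse-Gamma(13/2, 277/32)
obs 3: x=-1/2 → posterior Inverse-Gamma(7, 377/32)
obs 4: x=3 → posterior Inverse-Gamma(15/2, 393/32)
obs 5: x=7/2 → posterior Inverse-Gamma(8, 429/32)
obs 6: x=2 → posterior Inverse-Gamma(17/2, 429/32)
obs 7: x=-1 → posterior Inverse-Gamma(9, 573/32)
obs 8: x=1/4 → posterior Inverse-Gamma(19/2, 311/16)
obs 9: x=1/2 → posterior Inverse-Gamma(10, 329/16)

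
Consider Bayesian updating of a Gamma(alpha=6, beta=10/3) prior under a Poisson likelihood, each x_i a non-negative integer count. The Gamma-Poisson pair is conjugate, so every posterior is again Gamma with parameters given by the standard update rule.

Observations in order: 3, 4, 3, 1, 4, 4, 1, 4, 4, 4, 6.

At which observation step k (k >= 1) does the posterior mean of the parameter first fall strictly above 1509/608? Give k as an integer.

obs 1: x=3 → posterior Gamma(9, 13/3)
obs 2: x=4 → posterior Gamma(13, 16/3)
obs 3: x=3 → posterior Gamma(16, 19/3)
obs 4: x=1 → posterior Gamma(17, 22/3)
obs 5: x=4 → posterior Gamma(21, 25/3)
obs 6: x=4 → posterior Gamma(25, 28/3)
obs 7: x=1 → posterior Gamma(26, 31/3)
obs 8: x=4 → posterior Gamma(30, 34/3)
obs 9: x=4 → posterior Gamma(34, 37/3)
obs 10: x=4 → posterior Gamma(38, 40/3)
obs 11: x=6 → posterior Gamma(44, 43/3)

k = 3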